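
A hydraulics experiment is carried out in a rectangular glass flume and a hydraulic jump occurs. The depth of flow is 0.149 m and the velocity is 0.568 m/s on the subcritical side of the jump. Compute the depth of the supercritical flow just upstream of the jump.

Fr₂ = V₂/√(g·y₂) = 0.568/√(9.81×0.149) = 0.470.
The Bélanger relation is symmetric: y₁/y₂ = ½[√(1 + 8Fr₂²) − 1] = ½[√2.766 − 1] = 0.332.
y₁ = 0.332 × 0.149 = 0.0494 m.

y₁ = 0.0494 m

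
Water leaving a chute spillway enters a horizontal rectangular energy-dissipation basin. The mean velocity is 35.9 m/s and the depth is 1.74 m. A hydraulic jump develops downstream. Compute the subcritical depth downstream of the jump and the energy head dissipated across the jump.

Fr₁ = V₁/√(g·y₁) = 35.9/√(9.81×1.74) = 8.69.
Conjugate-depth relation: y₂/y₁ = ½[√(1 + 8Fr₁²) − 1] = ½[√605.0 − 1] = 11.8.
y₂ = 11.8 × 1.74 = 20.5 m.
Head loss: ΔE = (y₂ − y₁)³/(4y₁y₂) = (20.5 − 1.74)³/(4×1.74×20.5) = 6634/143 = 46.4 m.

y₂ = 20.5 m; ΔE = 46.4 m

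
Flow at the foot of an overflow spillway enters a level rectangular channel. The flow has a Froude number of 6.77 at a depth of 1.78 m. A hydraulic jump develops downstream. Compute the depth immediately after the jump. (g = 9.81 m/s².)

Fr₁ = 6.77 (given).
From the momentum equation for a rectangular channel, y₂/y₁ = ½[√(1 + 8Fr₁²) − 1] = ½[√367.7 − 1] = 9.09.
y₂ = 9.09 × 1.78 = 16.2 m.

y₂ = 16.2 m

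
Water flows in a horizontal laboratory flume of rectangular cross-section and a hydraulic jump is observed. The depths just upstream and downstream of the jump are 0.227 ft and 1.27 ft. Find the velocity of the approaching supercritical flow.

V₁ = 11.6 ft/s

For a rectangular channel the momentum equation gives q² = ½·g·y₁·y₂·(y₁ + y₂) = ½×32.2×0.227×1.27×1.50 = 6.95.
q = √6.95 = 2.64 ft²/s.
V₁ = q/y₁ = 2.64/0.227 = 11.6 ft/s.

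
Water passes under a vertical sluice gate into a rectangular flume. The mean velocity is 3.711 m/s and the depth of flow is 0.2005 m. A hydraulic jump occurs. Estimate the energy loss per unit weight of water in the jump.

ΔE = 0.1803 m

Fr₁ = V₁/√(g·y₁) = 3.711/√(9.81×0.2005) = 2.646.
From the momentum equation for a rectangular channel, y₂/y₁ = ½[√(1 + 8Fr₁²) − 1] = ½[√57.013 − 1] = 3.275.
y₂ = 3.275 × 0.2005 = 0.6567 m.
Head loss: ΔE = (y₂ − y₁)³/(4y₁y₂) = (0.6567 − 0.2005)³/(4×0.2005×0.6567) = 0.09495/0.5267 = 0.1803 m.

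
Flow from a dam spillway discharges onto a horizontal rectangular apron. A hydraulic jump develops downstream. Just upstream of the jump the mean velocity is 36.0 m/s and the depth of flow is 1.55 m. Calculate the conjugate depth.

Fr₁ = V₁/√(g·y₁) = 36.0/√(9.81×1.55) = 9.23.
From the momentum equation for a rectangular channel, y₂/y₁ = ½[√(1 + 8Fr₁²) − 1] = ½[√682.9 − 1] = 12.6.
y₂ = 12.6 × 1.55 = 19.5 m.

y₂ = 19.5 m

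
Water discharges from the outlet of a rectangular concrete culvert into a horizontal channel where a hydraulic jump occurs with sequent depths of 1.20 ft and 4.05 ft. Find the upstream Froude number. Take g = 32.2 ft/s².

Fr₁ = 2.72

For a rectangular channel the momentum equation gives q² = ½·g·y₁·y₂·(y₁ + y₂) = ½×32.2×1.20×4.05×5.25 = 411.
q = √411 = 20.3 ft²/s.
V₁ = q/y₁ = 16.9 ft/s; Fr₁ = V₁/√(g·y₁) = 2.72.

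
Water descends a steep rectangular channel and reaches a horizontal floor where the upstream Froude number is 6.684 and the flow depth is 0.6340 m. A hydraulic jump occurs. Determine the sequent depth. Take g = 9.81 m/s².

y₂ = 5.684 m

Fr₁ = 6.684 (given).
Sequent-depth ratio: y₂/y₁ = ½[√(1 + 8Fr₁²) − 1] = ½[√358.41 − 1] = 8.966.
y₂ = 8.966 × 0.6340 = 5.684 m.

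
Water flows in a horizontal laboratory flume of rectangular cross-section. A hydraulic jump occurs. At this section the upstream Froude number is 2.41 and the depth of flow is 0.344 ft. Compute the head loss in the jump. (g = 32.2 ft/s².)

Fr₁ = 2.41 (given).
Conjugate-depth relation: y₂/y₁ = ½[√(1 + 8Fr₁²) − 1] = ½[√47.46 − 1] = 2.94.
y₂ = 2.94 × 0.344 = 1.01 ft.
V₁ = Fr₁·√(g·y₁) = 2.41×√(32.2×0.344) = 8.02 ft/s; q = V₁·y₁ = 2.76 ft²/s. V₂ = q/y₂ = 2.76/1.01 = 2.72 ft/s. E₁ = y₁ + V₁²/2g = 1.34 ft; E₂ = y₂ + V₂²/2g = 1.13 ft. ΔE = E₁ − E₂ = 0.215 ft.

ΔE = 0.215 ft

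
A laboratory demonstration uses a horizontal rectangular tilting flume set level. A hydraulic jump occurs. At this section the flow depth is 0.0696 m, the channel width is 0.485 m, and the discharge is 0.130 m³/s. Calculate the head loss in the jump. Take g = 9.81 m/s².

ΔE = 0.380 m

q = Q/b = 0.130/0.485 = 0.268 m²/s; V₁ = q/y₁ = 3.85 m/s. Fr₁ = V₁/√(g·y₁) = 4.66.
From the momentum equation for a rectangular channel, y₂/y₁ = ½[√(1 + 8Fr₁²) − 1] = ½[√174.8 − 1] = 6.11.
y₂ = 6.11 × 0.0696 = 0.425 m.
V₂ = q/y₂ = 0.268/0.425 = 0.630 m/s. E₁ = y₁ + V₁²/2g = 0.826 m; E₂ = y₂ + V₂²/2g = 0.446 m. ΔE = E₁ − E₂ = 0.380 m.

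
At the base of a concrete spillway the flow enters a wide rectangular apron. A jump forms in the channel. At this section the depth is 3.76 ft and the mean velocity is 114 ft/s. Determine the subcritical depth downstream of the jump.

Fr₁ = V₁/√(g·y₁) = 114/√(32.2×3.76) = 10.4.
Sequent-depth ratio: y₂/y₁ = ½[√(1 + 8Fr₁²) − 1] = ½[√859.7 − 1] = 14.2.
y₂ = 14.2 × 3.76 = 53.2 ft.

y₂ = 53.2 ft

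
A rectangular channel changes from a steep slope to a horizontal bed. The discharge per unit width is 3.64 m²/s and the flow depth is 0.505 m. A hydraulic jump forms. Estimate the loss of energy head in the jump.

ΔE = 0.922 m

V₁ = q/y₁ = 3.64/0.505 = 7.21 m/s. Fr₁ = V₁/√(g·y₁) = 7.21/√(9.81×0.505) = 3.24.
From the momentum equation for a rectangular channel, y₂/y₁ = ½[√(1 + 8Fr₁²) − 1] = ½[√84.90 − 1] = 4.11.
y₂ = 4.11 × 0.505 = 2.07 m.
V₂ = q/y₂ = 3.64/2.07 = 1.76 m/s. E₁ = y₁ + V₁²/2g = 3.15 m; E₂ = y₂ + V₂²/2g = 2.23 m. ΔE = E₁ − E₂ = 0.922 m.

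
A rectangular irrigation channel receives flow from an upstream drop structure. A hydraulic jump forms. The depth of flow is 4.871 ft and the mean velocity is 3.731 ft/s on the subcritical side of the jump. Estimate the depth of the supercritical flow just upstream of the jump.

Fr₂ = V₂/√(g·y₂) = 3.731/√(32.2×4.871) = 0.2979.
Since the conjugate-depth ratio holds either way, y₁/y₂ = ½[√(1 + 8Fr₂²) − 1] = ½[√1.7100 − 1] = 0.1538.
y₁ = 0.1538 × 4.871 = 0.7493 ft.

y₁ = 0.7493 ft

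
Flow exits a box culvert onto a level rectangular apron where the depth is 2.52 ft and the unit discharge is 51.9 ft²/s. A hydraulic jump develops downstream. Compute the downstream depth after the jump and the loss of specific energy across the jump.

V₁ = q/y₁ = 51.9/2.52 = 20.6 ft/s. Fr₁ = V₁/√(g·y₁) = 20.6/√(32.2×2.52) = 2.29.
Sequent-depth ratio: y₂/y₁ = ½[√(1 + 8Fr₁²) − 1] = ½[√42.82 − 1] = 2.77.
y₂ = 2.77 × 2.52 = 6.98 ft.
V₂ = q/y₂ = 51.9/6.98 = 7.43 ft/s. E₁ = y₁ + V₁²/2g = 9.11 ft; E₂ = y₂ + V₂²/2g = 7.84 ft. ΔE = E₁ − E₂ = 1.26 ft.

y₂ = 6.98 ft; ΔE = 1.26 ft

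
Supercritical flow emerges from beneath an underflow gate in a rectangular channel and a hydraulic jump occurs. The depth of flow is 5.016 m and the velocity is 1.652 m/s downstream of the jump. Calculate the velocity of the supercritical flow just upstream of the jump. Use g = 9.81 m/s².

V₁ = 16.39 m/s

Fr₂ = V₂/√(g·y₂) = 1.652/√(9.81×5.016) = 0.2355.
Applying the sequent-depth relation in reverse, y₁/y₂ = ½[√(1 + 8Fr₂²) − 1] = ½[√1.4437 − 1] = 0.1008.
y₁ = 0.1008 × 5.016 = 0.5055 m.
V₁ = q/y₁ = 8.286/0.5055 = 16.39 m/s.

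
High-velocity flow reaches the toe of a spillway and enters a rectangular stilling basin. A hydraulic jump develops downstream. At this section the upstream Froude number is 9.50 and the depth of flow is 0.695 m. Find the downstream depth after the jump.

Fr₁ = 9.50 (given).
From the momentum equation for a rectangular channel, y₂/y₁ = ½[√(1 + 8Fr₁²) − 1] = ½[√723.0 − 1] = 12.9.
y₂ = 12.9 × 0.695 = 9.00 m.

y₂ = 9.00 m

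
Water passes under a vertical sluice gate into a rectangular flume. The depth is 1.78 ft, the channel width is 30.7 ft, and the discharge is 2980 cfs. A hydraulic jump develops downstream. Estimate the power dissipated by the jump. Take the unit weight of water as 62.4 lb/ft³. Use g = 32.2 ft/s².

q = Q/b = 2980/30.7 = 97.1 ft²/s; V₁ = q/y₁ = 54.5 ft/s. Fr₁ = V₁/√(g·y₁) = 7.20.
Sequent-depth ratio: y₂/y₁ = ½[√(1 + 8Fr₁²) − 1] = ½[√416.1 − 1] = 9.70.
y₂ = 9.70 × 1.78 = 17.3 ft.
Head loss: ΔE = (y₂ − y₁)³/(4y₁y₂) = (17.3 − 1.78)³/(4×1.78×17.3) = 3713/123 = 30.2 ft.
P = γ·Q·ΔE/550 = 62.4 × 2980 × 30.2 / 550 = 10211 hp.

P = 10211 hp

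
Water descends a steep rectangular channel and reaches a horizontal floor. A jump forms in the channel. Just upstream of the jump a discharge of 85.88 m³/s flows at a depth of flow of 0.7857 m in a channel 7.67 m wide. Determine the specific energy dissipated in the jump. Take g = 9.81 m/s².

ΔE = 5.587 m

q = Q/b = 85.88/7.67 = 11.20 m²/s; V₁ = q/y₁ = 14.25 m/s. Fr₁ = V₁/√(g·y₁) = 5.133.
Bélanger equation: y₂/y₁ = ½[√(1 + 8Fr₁²) − 1] = ½[√211.79 − 1] = 6.776.
y₂ = 6.776 × 0.7857 = 5.324 m.
Head loss: ΔE = (y₂ − y₁)³/(4y₁y₂) = (5.324 − 0.7857)³/(4×0.7857×5.324) = 93.49/16.73 = 5.587 m.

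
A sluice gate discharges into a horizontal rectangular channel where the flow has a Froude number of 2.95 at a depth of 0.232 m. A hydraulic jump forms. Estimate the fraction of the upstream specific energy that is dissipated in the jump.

ΔE/E₁ = 0.249 (24.9%)

Fr₁ = 2.95 (given).
By Bélanger, y₂/y₁ = ½[√(1 + 8Fr₁²) − 1] = ½[√70.62 − 1] = 3.70.
y₂ = 3.70 × 0.232 = 0.859 m.
E₁ = y₁(1 + Fr₁²/2) = 0.232×(1 + 2.95²/2) = 1.24 m. ΔE = (y₂ − y₁)³/(4y₁y₂) = 0.309 m. ΔE/E₁ = 0.309/1.24 = 0.249.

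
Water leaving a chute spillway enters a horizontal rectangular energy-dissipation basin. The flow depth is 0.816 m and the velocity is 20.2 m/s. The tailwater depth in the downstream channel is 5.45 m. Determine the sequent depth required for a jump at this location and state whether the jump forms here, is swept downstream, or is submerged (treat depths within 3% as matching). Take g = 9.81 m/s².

y₂ = 7.84 m; the jump is swept downstream

Fr₁ = V₁/√(g·y₁) = 20.2/√(9.81×0.816) = 7.14.
From the momentum equation for a rectangular channel, y₂/y₁ = ½[√(1 + 8Fr₁²) − 1] = ½[√408.8 − 1] = 9.61.
y₂ = 9.61 × 0.816 = 7.84 m.
Tailwater y_tw = 5.45 m: y_tw < y₂, so the jump is swept downstream.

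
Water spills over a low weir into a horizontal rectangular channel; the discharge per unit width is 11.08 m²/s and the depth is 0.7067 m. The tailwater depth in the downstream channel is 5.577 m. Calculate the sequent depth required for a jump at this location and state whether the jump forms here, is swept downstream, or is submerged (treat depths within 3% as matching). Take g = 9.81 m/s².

V₁ = q/y₁ = 11.08/0.7067 = 15.68 m/s. Fr₁ = V₁/√(g·y₁) = 15.68/√(9.81×0.7067) = 5.955.
Sequent-depth ratio: y₂/y₁ = ½[√(1 + 8Fr₁²) − 1] = ½[√284.66 − 1] = 7.936.
y₂ = 7.936 × 0.7067 = 5.608 m.
Tailwater y_tw = 5.577 m: y_tw ≈ y₂, so the jump forms here.

y₂ = 5.608 m; the jump forms here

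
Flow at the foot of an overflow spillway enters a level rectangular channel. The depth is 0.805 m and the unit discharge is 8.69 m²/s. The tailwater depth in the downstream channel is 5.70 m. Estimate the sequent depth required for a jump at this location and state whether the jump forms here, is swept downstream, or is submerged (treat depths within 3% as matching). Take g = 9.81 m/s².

y₂ = 3.99 m; the jump is submerged

V₁ = q/y₁ = 8.69/0.805 = 10.8 m/s. Fr₁ = V₁/√(g·y₁) = 10.8/√(9.81×0.805) = 3.84.
Sequent-depth ratio: y₂/y₁ = ½[√(1 + 8Fr₁²) − 1] = ½[√119.1 − 1] = 4.96.
y₂ = 4.96 × 0.805 = 3.99 m.
Tailwater y_tw = 5.70 m: y_tw > y₂, so the jump is submerged.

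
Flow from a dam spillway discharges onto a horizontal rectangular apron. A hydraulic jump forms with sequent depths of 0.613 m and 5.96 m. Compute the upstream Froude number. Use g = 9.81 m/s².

For a rectangular channel the momentum equation gives q² = ½·g·y₁·y₂·(y₁ + y₂) = ½×9.81×0.613×5.96×6.57 = 118.
q = √118 = 10.9 m²/s.
V₁ = q/y₁ = 17.7 m/s; Fr₁ = V₁/√(g·y₁) = 7.22.

Fr₁ = 7.22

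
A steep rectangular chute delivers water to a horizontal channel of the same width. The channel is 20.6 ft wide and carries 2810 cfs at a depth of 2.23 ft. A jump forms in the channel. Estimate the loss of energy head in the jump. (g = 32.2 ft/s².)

ΔE = 38.0 ft

q = Q/b = 2810/20.6 = 136 ft²/s; V₁ = q/y₁ = 61.2 ft/s. Fr₁ = V₁/√(g·y₁) = 7.22.
Bélanger equation: y₂/y₁ = ½[√(1 + 8Fr₁²) − 1] = ½[√417.9 − 1] = 9.72.
y₂ = 9.72 × 2.23 = 21.7 ft.
V₂ = q/y₂ = 136/21.7 = 6.29 ft/s. E₁ = y₁ + V₁²/2g = 60.3 ft; E₂ = y₂ + V₂²/2g = 22.3 ft. ΔE = E₁ − E₂ = 38.0 ft.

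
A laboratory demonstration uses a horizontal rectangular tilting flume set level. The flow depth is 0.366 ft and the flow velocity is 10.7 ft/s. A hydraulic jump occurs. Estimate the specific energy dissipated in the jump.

ΔE = 0.588 ft

Fr₁ = V₁/√(g·y₁) = 10.7/√(32.2×0.366) = 3.12.
Conjugate-depth relation: y₂/y₁ = ½[√(1 + 8Fr₁²) − 1] = ½[√78.72 − 1] = 3.94.
y₂ = 3.94 × 0.366 = 1.44 ft.
Head loss: ΔE = (y₂ − y₁)³/(4y₁y₂) = (1.44 − 0.366)³/(4×0.366×1.44) = 1.24/2.11 = 0.588 ft.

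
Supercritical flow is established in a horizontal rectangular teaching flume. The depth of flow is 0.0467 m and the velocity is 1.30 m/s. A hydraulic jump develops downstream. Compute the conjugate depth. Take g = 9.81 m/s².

Fr₁ = V₁/√(g·y₁) = 1.30/√(9.81×0.0467) = 1.92.
By Bélanger, y₂/y₁ = ½[√(1 + 8Fr₁²) − 1] = ½[√30.51 − 1] = 2.26.
y₂ = 2.26 × 0.0467 = 0.106 m.

y₂ = 0.106 m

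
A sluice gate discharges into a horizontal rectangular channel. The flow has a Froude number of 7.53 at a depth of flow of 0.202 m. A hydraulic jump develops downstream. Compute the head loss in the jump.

ΔE = 3.82 m

Fr₁ = 7.53 (given).
Bélanger equation: y₂/y₁ = ½[√(1 + 8Fr₁²) − 1] = ½[√454.6 − 1] = 10.2.
y₂ = 10.2 × 0.202 = 2.05 m.
Head loss: ΔE = (y₂ − y₁)³/(4y₁y₂) = (2.05 − 0.202)³/(4×0.202×2.05) = 6.34/1.66 = 3.82 m.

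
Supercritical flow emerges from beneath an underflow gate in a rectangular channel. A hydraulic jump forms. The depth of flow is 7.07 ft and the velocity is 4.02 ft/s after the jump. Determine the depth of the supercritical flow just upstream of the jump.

y₁ = 0.891 ft

Fr₂ = V₂/√(g·y₂) = 4.02/√(32.2×7.07) = 0.266.
The Bélanger relation is symmetric: y₁/y₂ = ½[√(1 + 8Fr₂²) − 1] = ½[√1.568 − 1] = 0.126.
y₁ = 0.126 × 7.07 = 0.891 ft.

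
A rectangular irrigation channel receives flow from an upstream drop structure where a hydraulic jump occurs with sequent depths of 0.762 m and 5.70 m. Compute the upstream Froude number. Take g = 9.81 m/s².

For a rectangular channel the momentum equation gives q² = ½·g·y₁·y₂·(y₁ + y₂) = ½×9.81×0.762×5.70×6.46 = 138.
q = √138 = 11.7 m²/s.
V₁ = q/y₁ = 15.4 m/s; Fr₁ = V₁/√(g·y₁) = 5.63.

Fr₁ = 5.63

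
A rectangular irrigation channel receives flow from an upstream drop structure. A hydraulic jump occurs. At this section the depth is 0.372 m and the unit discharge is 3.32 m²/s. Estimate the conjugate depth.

y₂ = 2.28 m

V₁ = q/y₁ = 3.32/0.372 = 8.92 m/s. Fr₁ = V₁/√(g·y₁) = 8.92/√(9.81×0.372) = 4.67.
Bélanger equation: y₂/y₁ = ½[√(1 + 8Fr₁²) − 1] = ½[√175.6 − 1] = 6.13.
y₂ = 6.13 × 0.372 = 2.28 m.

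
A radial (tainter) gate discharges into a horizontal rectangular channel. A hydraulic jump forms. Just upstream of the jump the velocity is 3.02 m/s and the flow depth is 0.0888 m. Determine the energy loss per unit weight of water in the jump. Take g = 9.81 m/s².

ΔE = 0.162 m

Fr₁ = V₁/√(g·y₁) = 3.02/√(9.81×0.0888) = 3.24.
Conjugate-depth relation: y₂/y₁ = ½[√(1 + 8Fr₁²) − 1] = ½[√84.76 − 1] = 4.10.
y₂ = 4.10 × 0.0888 = 0.364 m.
Head loss: ΔE = (y₂ − y₁)³/(4y₁y₂) = (0.364 − 0.0888)³/(4×0.0888×0.364) = 0.0209/0.129 = 0.162 m.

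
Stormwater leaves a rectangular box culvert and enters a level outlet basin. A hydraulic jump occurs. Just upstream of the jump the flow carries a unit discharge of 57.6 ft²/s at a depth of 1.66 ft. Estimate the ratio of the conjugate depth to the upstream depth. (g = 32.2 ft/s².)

y₂/y₁ = 6.23

V₁ = q/y₁ = 57.6/1.66 = 34.7 ft/s. Fr₁ = V₁/√(g·y₁) = 34.7/√(32.2×1.66) = 4.75.
Bélanger equation: y₂/y₁ = ½[√(1 + 8Fr₁²) − 1] = ½[√181.2 − 1] = 6.23.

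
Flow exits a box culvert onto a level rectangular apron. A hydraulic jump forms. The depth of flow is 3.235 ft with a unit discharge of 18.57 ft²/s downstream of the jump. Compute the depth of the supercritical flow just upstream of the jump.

V₂ = q/y₂ = 18.57/3.235 = 5.740 ft/s; Fr₂ = V₂/√(g·y₂) = 0.5624.
Applying the sequent-depth relation in reverse, y₁/y₂ = ½[√(1 + 8Fr₂²) − 1] = ½[√3.5307 − 1] = 0.4395.
y₁ = 0.4395 × 3.235 = 1.422 ft.

y₁ = 1.422 ft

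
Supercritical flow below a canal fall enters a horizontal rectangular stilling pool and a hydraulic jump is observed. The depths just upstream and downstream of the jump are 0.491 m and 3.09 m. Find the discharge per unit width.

For a rectangular channel the momentum equation gives q² = ½·g·y₁·y₂·(y₁ + y₂) = ½×9.81×0.491×3.09×3.58 = 26.6.
q = √26.6 = 5.16 m²/s.

q = 5.16 m²/s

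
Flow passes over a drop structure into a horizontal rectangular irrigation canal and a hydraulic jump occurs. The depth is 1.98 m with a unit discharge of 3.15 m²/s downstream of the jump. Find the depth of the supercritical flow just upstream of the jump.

V₂ = q/y₂ = 3.15/1.98 = 1.59 m/s; Fr₂ = V₂/√(g·y₂) = 0.361.
From the momentum equation (using Fr₂), y₁/y₂ = ½[√(1 + 8Fr₂²) − 1] = ½[√2.042 − 1] = 0.215.
y₁ = 0.215 × 1.98 = 0.425 m.

y₁ = 0.425 m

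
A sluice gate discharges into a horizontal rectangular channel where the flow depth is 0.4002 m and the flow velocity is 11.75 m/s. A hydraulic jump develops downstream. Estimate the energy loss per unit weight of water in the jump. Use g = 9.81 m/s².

Fr₁ = V₁/√(g·y₁) = 11.75/√(9.81×0.4002) = 5.930.
Bélanger equation: y₂/y₁ = ½[√(1 + 8Fr₁²) − 1] = ½[√282.33 − 1] = 7.901.
y₂ = 7.901 × 0.4002 = 3.162 m.
Head loss: ΔE = (y₂ − y₁)³/(4y₁y₂) = (3.162 − 0.4002)³/(4×0.4002×3.162) = 21.07/5.062 = 4.162 m.

ΔE = 4.162 m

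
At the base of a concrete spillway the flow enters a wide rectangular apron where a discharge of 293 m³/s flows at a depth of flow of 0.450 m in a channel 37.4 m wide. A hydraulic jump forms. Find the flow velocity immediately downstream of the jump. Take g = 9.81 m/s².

q = Q/b = 293/37.4 = 7.83 m²/s; V₁ = q/y₁ = 17.4 m/s. Fr₁ = V₁/√(g·y₁) = 8.29.
From the momentum equation for a rectangular channel, y₂/y₁ = ½[√(1 + 8Fr₁²) − 1] = ½[√550.3 − 1] = 11.2.
y₂ = 11.2 × 0.450 = 5.05 m.
V₂ = q/y₂ = 7.83/5.05 = 1.55 m/s.

V₂ = 1.55 m/s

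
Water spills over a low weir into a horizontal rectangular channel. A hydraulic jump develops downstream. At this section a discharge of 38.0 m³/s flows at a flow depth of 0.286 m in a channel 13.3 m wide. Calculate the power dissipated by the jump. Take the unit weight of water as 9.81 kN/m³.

q = Q/b = 38.0/13.3 = 2.86 m²/s; V₁ = q/y₁ = 9.99 m/s. Fr₁ = V₁/√(g·y₁) = 5.96.
Bélanger equation: y₂/y₁ = ½[√(1 + 8Fr₁²) − 1] = ½[√285.6 − 1] = 7.95.
y₂ = 7.95 × 0.286 = 2.27 m.
V₂ = q/y₂ = 2.86/2.27 = 1.26 m/s. E₁ = y₁ + V₁²/2g = 5.37 m; E₂ = y₂ + V₂²/2g = 2.35 m. ΔE = E₁ − E₂ = 3.02 m.
P = γ·Q·ΔE = 9.81 × 38.0 × 3.02 = 1125 kW.

P = 1125 kW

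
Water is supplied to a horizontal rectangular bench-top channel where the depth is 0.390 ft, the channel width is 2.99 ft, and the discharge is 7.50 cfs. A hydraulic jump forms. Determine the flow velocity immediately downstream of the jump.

q = Q/b = 7.50/2.99 = 2.51 ft²/s; V₁ = q/y₁ = 6.43 ft/s. Fr₁ = V₁/√(g·y₁) = 1.81.
Bélanger equation: y₂/y₁ = ½[√(1 + 8Fr₁²) − 1] = ½[√27.35 − 1] = 2.11.
y₂ = 2.11 × 0.390 = 0.825 ft.
V₂ = q/y₂ = 2.51/0.825 = 3.04 ft/s.

V₂ = 3.04 ft/s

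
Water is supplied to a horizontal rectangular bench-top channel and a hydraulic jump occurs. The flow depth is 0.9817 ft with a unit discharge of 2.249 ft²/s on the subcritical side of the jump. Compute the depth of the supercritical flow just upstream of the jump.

V₂ = q/y₂ = 2.249/0.9817 = 2.291 ft/s; Fr₂ = V₂/√(g·y₂) = 0.4075.
The Bélanger relation is symmetric: y₁/y₂ = ½[√(1 + 8Fr₂²) − 1] = ½[√2.3282 − 1] = 0.2629.
y₁ = 0.2629 × 0.9817 = 0.2581 ft.

y₁ = 0.2581 ft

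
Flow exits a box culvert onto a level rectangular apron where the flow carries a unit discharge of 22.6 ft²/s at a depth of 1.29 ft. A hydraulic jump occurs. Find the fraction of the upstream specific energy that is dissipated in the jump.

V₁ = q/y₁ = 22.6/1.29 = 17.5 ft/s. Fr₁ = V₁/√(g·y₁) = 17.5/√(32.2×1.29) = 2.72.
Conjugate-depth relation: y₂/y₁ = ½[√(1 + 8Fr₁²) − 1] = ½[√60.11 − 1] = 3.38.
y₂ = 3.38 × 1.29 = 4.36 ft.
E₁ = y₁ + V₁²/2g = 6.06 ft. ΔE = (y₂ − y₁)³/(4y₁y₂) = 1.28 ft. ΔE/E₁ = 1.28/6.06 = 0.212.

ΔE/E₁ = 0.212 (21.2%)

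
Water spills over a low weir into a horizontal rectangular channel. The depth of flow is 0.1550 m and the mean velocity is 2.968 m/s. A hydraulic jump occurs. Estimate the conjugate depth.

y₂ = 0.4558 m

Fr₁ = V₁/√(g·y₁) = 2.968/√(9.81×0.1550) = 2.407.
Sequent-depth ratio: y₂/y₁ = ½[√(1 + 8Fr₁²) − 1] = ½[√47.347 − 1] = 2.940.
y₂ = 2.940 × 0.1550 = 0.4558 m.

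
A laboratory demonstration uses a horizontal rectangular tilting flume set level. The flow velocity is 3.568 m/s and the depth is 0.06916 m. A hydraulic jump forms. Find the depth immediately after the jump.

y₂ = 0.3905 m

Fr₁ = V₁/√(g·y₁) = 3.568/√(9.81×0.06916) = 4.332.
Conjugate-depth relation: y₂/y₁ = ½[√(1 + 8Fr₁²) − 1] = ½[√151.11 − 1] = 5.646.
y₂ = 5.646 × 0.06916 = 0.3905 m.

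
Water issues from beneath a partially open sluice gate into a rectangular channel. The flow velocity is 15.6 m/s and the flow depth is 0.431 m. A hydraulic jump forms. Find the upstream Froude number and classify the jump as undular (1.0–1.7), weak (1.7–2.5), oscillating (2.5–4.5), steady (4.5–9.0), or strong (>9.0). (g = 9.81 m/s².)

Fr₁ = V₁/√(g·y₁) = 15.6/√(9.81×0.431) = 7.59.
Fr₁ = 7.59 lies in the steady range.

Fr₁ = 7.59; steady jump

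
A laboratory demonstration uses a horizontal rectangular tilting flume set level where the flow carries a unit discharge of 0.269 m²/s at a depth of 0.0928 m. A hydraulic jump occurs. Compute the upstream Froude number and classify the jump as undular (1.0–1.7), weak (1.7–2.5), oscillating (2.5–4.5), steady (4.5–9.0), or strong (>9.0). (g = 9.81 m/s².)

Fr₁ = 3.04; oscillating jump

V₁ = q/y₁ = 0.269/0.0928 = 2.90 m/s. Fr₁ = V₁/√(g·y₁) = 2.90/√(9.81×0.0928) = 3.04.
Fr₁ = 3.04 lies in the oscillating range.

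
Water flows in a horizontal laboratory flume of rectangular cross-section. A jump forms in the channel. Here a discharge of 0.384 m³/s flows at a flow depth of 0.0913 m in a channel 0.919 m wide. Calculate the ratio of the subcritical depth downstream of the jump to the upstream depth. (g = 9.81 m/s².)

y₂/y₁ = 6.36

q = Q/b = 0.384/0.919 = 0.418 m²/s; V₁ = q/y₁ = 4.58 m/s. Fr₁ = V₁/√(g·y₁) = 4.84.
From the momentum equation for a rectangular channel, y₂/y₁ = ½[√(1 + 8Fr₁²) − 1] = ½[√188.1 − 1] = 6.36.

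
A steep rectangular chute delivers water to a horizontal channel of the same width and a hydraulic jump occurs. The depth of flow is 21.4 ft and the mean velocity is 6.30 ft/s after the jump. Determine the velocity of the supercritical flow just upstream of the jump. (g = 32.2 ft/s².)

V₁ = 60.4 ft/s

Fr₂ = V₂/√(g·y₂) = 6.30/√(32.2×21.4) = 0.240.
The Bélanger relation is symmetric: y₁/y₂ = ½[√(1 + 8Fr₂²) − 1] = ½[√1.461 − 1] = 0.104.
y₁ = 0.104 × 21.4 = 2.23 ft.
V₁ = q/y₁ = 135/2.23 = 60.4 ft/s.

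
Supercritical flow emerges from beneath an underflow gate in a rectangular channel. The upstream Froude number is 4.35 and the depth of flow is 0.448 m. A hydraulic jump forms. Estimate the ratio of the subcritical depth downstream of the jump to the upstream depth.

Fr₁ = 4.35 (given).
By Bélanger, y₂/y₁ = ½[√(1 + 8Fr₁²) − 1] = ½[√152.4 − 1] = 5.67.

y₂/y₁ = 5.67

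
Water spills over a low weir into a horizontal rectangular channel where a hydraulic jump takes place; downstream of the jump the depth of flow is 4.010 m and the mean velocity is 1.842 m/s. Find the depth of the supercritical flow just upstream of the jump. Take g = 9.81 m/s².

Fr₂ = V₂/√(g·y₂) = 1.842/√(9.81×4.010) = 0.2937.
The Bélanger relation is symmetric: y₁/y₂ = ½[√(1 + 8Fr₂²) − 1] = ½[√1.6900 − 1] = 0.1500.
y₁ = 0.1500 × 4.010 = 0.6015 m.

y₁ = 0.6015 m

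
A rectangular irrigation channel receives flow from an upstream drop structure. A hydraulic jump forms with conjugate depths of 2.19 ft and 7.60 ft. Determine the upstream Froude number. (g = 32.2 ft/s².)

Fr₁ = 2.79

For a rectangular channel the momentum equation gives q² = ½·g·y₁·y₂·(y₁ + y₂) = ½×32.2×2.19×7.60×9.79 = 2623.
q = √2623 = 51.2 ft²/s.
V₁ = q/y₁ = 23.4 ft/s; Fr₁ = V₁/√(g·y₁) = 2.79.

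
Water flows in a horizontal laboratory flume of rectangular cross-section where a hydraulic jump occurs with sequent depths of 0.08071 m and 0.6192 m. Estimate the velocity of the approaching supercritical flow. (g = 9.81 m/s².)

V₁ = 5.132 m/s

For a rectangular channel the momentum equation gives q² = ½·g·y₁·y₂·(y₁ + y₂) = ½×9.81×0.08071×0.6192×0.6999 = 0.1716.
q = √0.1716 = 0.4142 m²/s.
V₁ = q/y₁ = 0.4142/0.08071 = 5.132 m/s.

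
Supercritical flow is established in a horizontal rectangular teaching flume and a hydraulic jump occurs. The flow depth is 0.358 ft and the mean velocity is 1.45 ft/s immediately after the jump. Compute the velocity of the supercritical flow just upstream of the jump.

Fr₂ = V₂/√(g·y₂) = 1.45/√(32.2×0.358) = 0.427.
Applying the sequent-depth relation in reverse, y₁/y₂ = ½[√(1 + 8Fr₂²) − 1] = ½[√2.459 − 1] = 0.284.
y₁ = 0.284 × 0.358 = 0.102 ft.
V₁ = q/y₁ = 0.519/0.102 = 5.10 ft/s.

V₁ = 5.10 ft/s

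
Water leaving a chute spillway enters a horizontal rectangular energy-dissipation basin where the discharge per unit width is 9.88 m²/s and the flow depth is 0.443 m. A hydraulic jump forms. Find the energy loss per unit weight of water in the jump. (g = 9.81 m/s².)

V₁ = q/y₁ = 9.88/0.443 = 22.3 m/s. Fr₁ = V₁/√(g·y₁) = 22.3/√(9.81×0.443) = 10.7.
Conjugate-depth relation: y₂/y₁ = ½[√(1 + 8Fr₁²) − 1] = ½[√916.6 − 1] = 14.6.
y₂ = 14.6 × 0.443 = 6.48 m.
Head loss: ΔE = (y₂ − y₁)³/(4y₁y₂) = (6.48 − 0.443)³/(4×0.443×6.48) = 221/11.5 = 19.2 m.

ΔE = 19.2 m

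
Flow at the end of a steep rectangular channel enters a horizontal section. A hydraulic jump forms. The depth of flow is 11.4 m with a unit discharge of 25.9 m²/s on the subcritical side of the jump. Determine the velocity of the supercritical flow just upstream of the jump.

V₂ = q/y₂ = 25.9/11.4 = 2.27 m/s; Fr₂ = V₂/√(g·y₂) = 0.215.
Applying the sequent-depth relation in reverse, y₁/y₂ = ½[√(1 + 8Fr₂²) − 1] = ½[√1.369 − 1] = 0.0851.
y₁ = 0.0851 × 11.4 = 0.970 m.
V₁ = q/y₁ = 25.9/0.970 = 26.7 m/s.

V₁ = 26.7 m/s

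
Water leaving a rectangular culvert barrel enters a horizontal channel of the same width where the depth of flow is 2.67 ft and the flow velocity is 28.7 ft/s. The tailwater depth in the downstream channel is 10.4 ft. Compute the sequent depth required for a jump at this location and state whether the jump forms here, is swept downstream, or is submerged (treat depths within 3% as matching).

y₂ = 10.4 ft; the jump forms here

Fr₁ = V₁/√(g·y₁) = 28.7/√(32.2×2.67) = 3.10.
From the momentum equation for a rectangular channel, y₂/y₁ = ½[√(1 + 8Fr₁²) − 1] = ½[√77.65 − 1] = 3.91.
y₂ = 3.91 × 2.67 = 10.4 ft.
Tailwater y_tw = 10.4 ft: y_tw ≈ y₂, so the jump forms here.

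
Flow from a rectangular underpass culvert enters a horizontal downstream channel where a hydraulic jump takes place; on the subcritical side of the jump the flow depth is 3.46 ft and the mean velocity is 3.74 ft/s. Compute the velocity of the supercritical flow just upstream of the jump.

Fr₂ = V₂/√(g·y₂) = 3.74/√(32.2×3.46) = 0.354.
Since the conjugate-depth ratio holds either way, y₁/y₂ = ½[√(1 + 8Fr₂²) − 1] = ½[√2.004 − 1] = 0.208.
y₁ = 0.208 × 3.46 = 0.719 ft.
V₁ = q/y₁ = 12.9/0.719 = 18.0 ft/s.

V₁ = 18.0 ft/s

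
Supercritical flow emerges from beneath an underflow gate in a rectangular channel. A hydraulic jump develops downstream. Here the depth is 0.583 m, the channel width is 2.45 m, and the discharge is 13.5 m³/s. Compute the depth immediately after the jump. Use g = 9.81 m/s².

q = Q/b = 13.5/2.45 = 5.51 m²/s; V₁ = q/y₁ = 9.45 m/s. Fr₁ = V₁/√(g·y₁) = 3.95.
By Bélanger, y₂/y₁ = ½[√(1 + 8Fr₁²) − 1] = ½[√126.0 − 1] = 5.11.
y₂ = 5.11 × 0.583 = 2.98 m.

y₂ = 2.98 m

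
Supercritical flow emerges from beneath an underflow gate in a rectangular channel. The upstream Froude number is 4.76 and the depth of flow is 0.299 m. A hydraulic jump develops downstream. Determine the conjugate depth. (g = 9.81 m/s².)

Fr₁ = 4.76 (given).
Sequent-depth ratio: y₂/y₁ = ½[√(1 + 8Fr₁²) − 1] = ½[√182.3 − 1] = 6.25.
y₂ = 6.25 × 0.299 = 1.87 m.

y₂ = 1.87 m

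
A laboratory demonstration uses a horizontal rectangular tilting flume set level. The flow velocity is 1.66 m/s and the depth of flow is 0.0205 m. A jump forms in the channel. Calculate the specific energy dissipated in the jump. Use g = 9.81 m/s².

ΔE = 0.0572 m

Fr₁ = V₁/√(g·y₁) = 1.66/√(9.81×0.0205) = 3.70.
From the momentum equation for a rectangular channel, y₂/y₁ = ½[√(1 + 8Fr₁²) − 1] = ½[√110.6 − 1] = 4.76.
y₂ = 4.76 × 0.0205 = 0.0976 m.
q = V₁·y₁ = 1.66 × 0.0205 = 0.0340 m²/s. V₂ = q/y₂ = 0.0340/0.0976 = 0.349 m/s. E₁ = y₁ + V₁²/2g = 0.161 m; E₂ = y₂ + V₂²/2g = 0.104 m. ΔE = E₁ − E₂ = 0.0572 m.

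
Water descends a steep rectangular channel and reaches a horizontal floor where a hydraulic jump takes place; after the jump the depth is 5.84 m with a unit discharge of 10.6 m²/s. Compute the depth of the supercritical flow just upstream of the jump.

V₂ = q/y₂ = 10.6/5.84 = 1.82 m/s; Fr₂ = V₂/√(g·y₂) = 0.240.
Applying the sequent-depth relation in reverse, y₁/y₂ = ½[√(1 + 8Fr₂²) − 1] = ½[√1.460 − 1] = 0.104.
y₁ = 0.104 × 5.84 = 0.608 m.

y₁ = 0.608 m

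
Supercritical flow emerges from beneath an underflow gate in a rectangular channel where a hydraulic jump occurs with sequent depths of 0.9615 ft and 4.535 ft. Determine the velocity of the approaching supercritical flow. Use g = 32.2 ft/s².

V₁ = 20.43 ft/s

For a rectangular channel the momentum equation gives q² = ½·g·y₁·y₂·(y₁ + y₂) = ½×32.2×0.9615×4.535×5.497 = 385.9.
q = √385.9 = 19.64 ft²/s.
V₁ = q/y₁ = 19.64/0.9615 = 20.43 ft/s.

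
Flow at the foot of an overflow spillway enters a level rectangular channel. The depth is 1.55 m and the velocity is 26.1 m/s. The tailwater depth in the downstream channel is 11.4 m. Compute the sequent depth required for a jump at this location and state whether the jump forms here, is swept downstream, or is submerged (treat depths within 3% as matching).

y₂ = 13.9 m; the jump is swept downstream

Fr₁ = V₁/√(g·y₁) = 26.1/√(9.81×1.55) = 6.69.
Sequent-depth ratio: y₂/y₁ = ½[√(1 + 8Fr₁²) − 1] = ½[√359.4 − 1] = 8.98.
y₂ = 8.98 × 1.55 = 13.9 m.
Tailwater y_tw = 11.4 m: y_tw < y₂, so the jump is swept downstream.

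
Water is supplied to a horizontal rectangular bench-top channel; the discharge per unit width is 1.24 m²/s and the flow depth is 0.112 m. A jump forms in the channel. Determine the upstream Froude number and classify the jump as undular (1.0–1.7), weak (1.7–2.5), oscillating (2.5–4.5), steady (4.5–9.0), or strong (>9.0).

Fr₁ = 10.6; strong jump

V₁ = q/y₁ = 1.24/0.112 = 11.1 m/s. Fr₁ = V₁/√(g·y₁) = 11.1/√(9.81×0.112) = 10.6.
Fr₁ = 10.6 lies in the strong range.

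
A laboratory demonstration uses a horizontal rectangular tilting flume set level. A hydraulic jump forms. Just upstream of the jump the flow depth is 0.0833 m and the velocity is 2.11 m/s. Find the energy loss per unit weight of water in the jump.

ΔE = 0.0456 m

Fr₁ = V₁/√(g·y₁) = 2.11/√(9.81×0.0833) = 2.33.
From the momentum equation for a rectangular channel, y₂/y₁ = ½[√(1 + 8Fr₁²) − 1] = ½[√44.59 − 1] = 2.84.
y₂ = 2.84 × 0.0833 = 0.236 m.
Head loss: ΔE = (y₂ − y₁)³/(4y₁y₂) = (0.236 − 0.0833)³/(4×0.0833×0.236) = 0.00359/0.0788 = 0.0456 m.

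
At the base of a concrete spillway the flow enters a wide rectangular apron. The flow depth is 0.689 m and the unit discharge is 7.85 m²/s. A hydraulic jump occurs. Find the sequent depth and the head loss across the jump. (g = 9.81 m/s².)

V₁ = q/y₁ = 7.85/0.689 = 11.4 m/s. Fr₁ = V₁/√(g·y₁) = 11.4/√(9.81×0.689) = 4.38.
Bélanger equation: y₂/y₁ = ½[√(1 + 8Fr₁²) − 1] = ½[√154.6 − 1] = 5.72.
y₂ = 5.72 × 0.689 = 3.94 m.
V₂ = q/y₂ = 7.85/3.94 = 1.99 m/s. E₁ = y₁ + V₁²/2g = 7.31 m; E₂ = y₂ + V₂²/2g = 4.14 m. ΔE = E₁ − E₂ = 3.16 m.

y₂ = 3.94 m; ΔE = 3.16 m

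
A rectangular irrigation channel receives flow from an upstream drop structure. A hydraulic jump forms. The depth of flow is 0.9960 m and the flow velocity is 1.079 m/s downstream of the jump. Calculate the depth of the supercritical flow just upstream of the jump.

Fr₂ = V₂/√(g·y₂) = 1.079/√(9.81×0.9960) = 0.3452.
Since the conjugate-depth ratio holds either way, y₁/y₂ = ½[√(1 + 8Fr₂²) − 1] = ½[√1.9532 − 1] = 0.1988.
y₁ = 0.1988 × 0.9960 = 0.1980 m.

y₁ = 0.1980 m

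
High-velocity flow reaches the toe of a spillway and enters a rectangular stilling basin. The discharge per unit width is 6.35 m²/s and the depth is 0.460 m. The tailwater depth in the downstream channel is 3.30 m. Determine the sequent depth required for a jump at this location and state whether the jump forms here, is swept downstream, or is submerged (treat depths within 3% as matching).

V₁ = q/y₁ = 6.35/0.460 = 13.8 m/s. Fr₁ = V₁/√(g·y₁) = 13.8/√(9.81×0.460) = 6.50.
By Bélanger, y₂/y₁ = ½[√(1 + 8Fr₁²) − 1] = ½[√338.8 − 1] = 8.70.
y₂ = 8.70 × 0.460 = 4.00 m.
Tailwater y_tw = 3.30 m: y_tw < y₂, so the jump is swept downstream.

y₂ = 4.00 m; the jump is swept downstream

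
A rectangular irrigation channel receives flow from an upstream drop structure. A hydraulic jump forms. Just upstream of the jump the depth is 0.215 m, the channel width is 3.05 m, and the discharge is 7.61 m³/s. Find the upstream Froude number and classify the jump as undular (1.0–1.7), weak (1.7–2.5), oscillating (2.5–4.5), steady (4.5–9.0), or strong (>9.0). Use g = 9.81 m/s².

q = Q/b = 7.61/3.05 = 2.50 m²/s; V₁ = q/y₁ = 11.6 m/s. Fr₁ = V₁/√(g·y₁) = 7.99.
Fr₁ = 7.99 lies in the steady range.

Fr₁ = 7.99; steady jump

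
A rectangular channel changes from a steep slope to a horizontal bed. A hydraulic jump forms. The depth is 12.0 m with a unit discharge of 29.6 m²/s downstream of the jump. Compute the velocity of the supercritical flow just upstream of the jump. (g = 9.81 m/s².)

V₁ = 26.1 m/s

V₂ = q/y₂ = 29.6/12.0 = 2.47 m/s; Fr₂ = V₂/√(g·y₂) = 0.227.
Applying the sequent-depth relation in reverse, y₁/y₂ = ½[√(1 + 8Fr₂²) − 1] = ½[√1.413 − 1] = 0.0945.
y₁ = 0.0945 × 12.0 = 1.13 m.
V₁ = q/y₁ = 29.6/1.13 = 26.1 m/s.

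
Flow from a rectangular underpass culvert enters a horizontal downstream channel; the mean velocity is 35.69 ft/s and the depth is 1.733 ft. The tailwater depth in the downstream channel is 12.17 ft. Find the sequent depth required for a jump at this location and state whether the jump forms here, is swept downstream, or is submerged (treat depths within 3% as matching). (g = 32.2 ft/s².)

Fr₁ = V₁/√(g·y₁) = 35.69/√(32.2×1.733) = 4.778.
Sequent-depth ratio: y₂/y₁ = ½[√(1 + 8Fr₁²) − 1] = ½[√183.61 − 1] = 6.275.
y₂ = 6.275 × 1.733 = 10.87 ft.
Tailwater y_tw = 12.17 ft: y_tw > y₂, so the jump is submerged.

y₂ = 10.87 ft; the jump is submerged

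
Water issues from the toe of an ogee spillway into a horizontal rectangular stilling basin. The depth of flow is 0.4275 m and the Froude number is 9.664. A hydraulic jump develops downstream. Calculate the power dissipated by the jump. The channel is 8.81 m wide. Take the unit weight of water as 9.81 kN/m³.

P = 10707 kW

Fr₁ = 9.664 (given).
Bélanger equation: y₂/y₁ = ½[√(1 + 8Fr₁²) − 1] = ½[√748.14 − 1] = 13.18.
y₂ = 13.18 × 0.4275 = 5.633 m.
V₁ = Fr₁·√(g·y₁) = 9.664×√(9.81×0.4275) = 19.79 m/s; q = V₁·y₁ = 8.460 m²/s. V₂ = q/y₂ = 8.460/5.633 = 1.502 m/s. E₁ = y₁ + V₁²/2g = 20.39 m; E₂ = y₂ + V₂²/2g = 5.748 m. ΔE = E₁ − E₂ = 14.64 m.
Q = q·b = 8.460 × 8.81 = 74.54 m³/s. P = γ·Q·ΔE = 9.81 × 74.54 × 14.64 = 10707 kW.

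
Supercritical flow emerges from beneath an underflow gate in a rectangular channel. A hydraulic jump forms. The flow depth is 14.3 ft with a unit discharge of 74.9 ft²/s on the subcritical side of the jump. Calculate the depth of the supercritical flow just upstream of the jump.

V₂ = q/y₂ = 74.9/14.3 = 5.24 ft/s; Fr₂ = V₂/√(g·y₂) = 0.244.
The Bélanger relation is symmetric: y₁/y₂ = ½[√(1 + 8Fr₂²) − 1] = ½[√1.477 − 1] = 0.108.
y₁ = 0.108 × 14.3 = 1.54 ft.

y₁ = 1.54 ft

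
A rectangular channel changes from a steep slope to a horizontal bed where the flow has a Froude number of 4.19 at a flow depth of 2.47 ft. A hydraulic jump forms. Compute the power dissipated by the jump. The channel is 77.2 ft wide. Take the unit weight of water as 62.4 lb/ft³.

P = 8058 hp

Fr₁ = 4.19 (given).
From the momentum equation for a rectangular channel, y₂/y₁ = ½[√(1 + 8Fr₁²) − 1] = ½[√141.4 − 1] = 5.45.
y₂ = 5.45 × 2.47 = 13.5 ft.
V₁ = Fr₁·√(g·y₁) = 4.19×√(32.2×2.47) = 37.4 ft/s; q = V₁·y₁ = 92.3 ft²/s. V₂ = q/y₂ = 92.3/13.5 = 6.86 ft/s. E₁ = y₁ + V₁²/2g = 24.2 ft; E₂ = y₂ + V₂²/2g = 14.2 ft. ΔE = E₁ − E₂ = 9.97 ft.
Q = q·b = 92.3 × 77.2 = 7125 cfs. P = γ·Q·ΔE/550 = 62.4 × 7125 × 9.97 / 550 = 8058 hp.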